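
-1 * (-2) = 2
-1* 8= -8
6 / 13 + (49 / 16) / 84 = 1243 / 2496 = 0.50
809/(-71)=-809/71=-11.39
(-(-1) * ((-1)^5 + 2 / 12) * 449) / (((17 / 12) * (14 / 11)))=-24695 / 119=-207.52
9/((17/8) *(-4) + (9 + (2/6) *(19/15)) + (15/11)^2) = 98010/30293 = 3.24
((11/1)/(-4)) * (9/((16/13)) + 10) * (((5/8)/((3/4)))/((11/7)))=-9695/384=-25.25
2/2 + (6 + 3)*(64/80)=41/5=8.20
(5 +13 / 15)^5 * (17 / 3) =89714425856 / 2278125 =39380.82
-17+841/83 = -570/83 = -6.87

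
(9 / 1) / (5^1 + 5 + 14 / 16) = 24 / 29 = 0.83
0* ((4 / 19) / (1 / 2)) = 0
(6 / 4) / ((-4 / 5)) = -15 / 8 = -1.88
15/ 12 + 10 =45/ 4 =11.25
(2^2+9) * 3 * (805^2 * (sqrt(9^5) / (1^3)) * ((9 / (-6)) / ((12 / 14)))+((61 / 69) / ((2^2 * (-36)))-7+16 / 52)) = -35595166498525 / 3312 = -10747332879.99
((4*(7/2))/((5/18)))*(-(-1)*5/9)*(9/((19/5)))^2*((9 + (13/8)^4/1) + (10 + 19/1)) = 2611162575/369664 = 7063.61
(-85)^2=7225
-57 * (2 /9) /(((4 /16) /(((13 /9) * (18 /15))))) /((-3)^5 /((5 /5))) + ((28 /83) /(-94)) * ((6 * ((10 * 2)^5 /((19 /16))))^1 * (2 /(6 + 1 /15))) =-201550112062256 /10536386445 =-19128.96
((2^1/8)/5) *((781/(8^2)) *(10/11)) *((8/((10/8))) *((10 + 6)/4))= 71/5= 14.20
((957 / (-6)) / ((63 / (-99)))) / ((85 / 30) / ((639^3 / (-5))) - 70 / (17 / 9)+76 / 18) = -46693466699121 / 6117288837443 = -7.63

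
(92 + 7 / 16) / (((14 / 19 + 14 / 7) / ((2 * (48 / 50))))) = 84303 / 1300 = 64.85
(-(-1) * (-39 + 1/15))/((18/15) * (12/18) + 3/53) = -30952/681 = -45.45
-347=-347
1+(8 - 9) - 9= -9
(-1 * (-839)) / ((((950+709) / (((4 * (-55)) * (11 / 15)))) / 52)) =-21115952 / 4977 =-4242.71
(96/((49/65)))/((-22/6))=-18720/539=-34.73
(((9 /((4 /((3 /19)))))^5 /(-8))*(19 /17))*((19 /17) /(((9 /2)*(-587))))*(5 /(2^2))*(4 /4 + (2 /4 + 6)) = 119574225 /38128233250816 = 0.00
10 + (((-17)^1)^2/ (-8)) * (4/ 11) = -69/ 22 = -3.14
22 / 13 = 1.69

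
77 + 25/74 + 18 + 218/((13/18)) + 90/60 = 191767/481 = 398.68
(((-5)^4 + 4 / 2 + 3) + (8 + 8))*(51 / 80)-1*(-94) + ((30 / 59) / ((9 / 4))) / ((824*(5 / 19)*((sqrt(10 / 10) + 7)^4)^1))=188860325471 / 373370880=505.83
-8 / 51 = -0.16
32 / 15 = 2.13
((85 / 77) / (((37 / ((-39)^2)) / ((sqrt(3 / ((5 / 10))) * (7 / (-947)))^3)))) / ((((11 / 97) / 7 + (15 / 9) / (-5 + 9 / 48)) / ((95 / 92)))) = 282902481225 * sqrt(6) / 822473206881874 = 0.00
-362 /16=-22.62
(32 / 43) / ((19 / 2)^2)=128 / 15523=0.01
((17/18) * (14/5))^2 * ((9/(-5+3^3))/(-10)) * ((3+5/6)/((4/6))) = -325703/198000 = -1.64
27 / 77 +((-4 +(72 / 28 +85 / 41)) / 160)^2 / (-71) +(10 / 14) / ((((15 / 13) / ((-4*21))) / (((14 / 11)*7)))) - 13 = -31350945010387 / 65874113536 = -475.92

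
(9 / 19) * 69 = 621 / 19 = 32.68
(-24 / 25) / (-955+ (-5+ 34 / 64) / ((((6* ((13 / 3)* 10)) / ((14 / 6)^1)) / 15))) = 3072 / 3057925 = 0.00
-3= -3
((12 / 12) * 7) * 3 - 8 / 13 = 265 / 13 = 20.38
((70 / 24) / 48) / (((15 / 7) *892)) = 49 / 1541376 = 0.00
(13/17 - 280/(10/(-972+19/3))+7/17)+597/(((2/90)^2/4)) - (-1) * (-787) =247959595/51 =4861952.84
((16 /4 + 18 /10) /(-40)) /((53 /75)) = -0.21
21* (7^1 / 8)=147 / 8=18.38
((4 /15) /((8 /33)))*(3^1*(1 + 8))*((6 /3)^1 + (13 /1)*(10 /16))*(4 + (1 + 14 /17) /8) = 2766555 /2176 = 1271.39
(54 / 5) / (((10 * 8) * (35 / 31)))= 837 / 7000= 0.12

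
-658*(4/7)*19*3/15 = -1428.80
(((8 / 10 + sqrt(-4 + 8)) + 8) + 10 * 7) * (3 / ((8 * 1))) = 303 / 10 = 30.30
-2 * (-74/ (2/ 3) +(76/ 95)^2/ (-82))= 227566/ 1025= 222.02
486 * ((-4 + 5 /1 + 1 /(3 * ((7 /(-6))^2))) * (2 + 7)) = 266814 /49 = 5445.18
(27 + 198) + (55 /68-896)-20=-46933 /68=-690.19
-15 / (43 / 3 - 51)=9 / 22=0.41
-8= -8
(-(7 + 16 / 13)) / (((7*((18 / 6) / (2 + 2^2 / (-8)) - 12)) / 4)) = 0.47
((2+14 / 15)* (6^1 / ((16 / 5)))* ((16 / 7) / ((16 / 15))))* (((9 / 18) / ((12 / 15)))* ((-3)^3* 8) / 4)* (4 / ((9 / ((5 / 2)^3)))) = -309375 / 112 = -2762.28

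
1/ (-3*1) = -1/ 3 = -0.33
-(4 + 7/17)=-75/17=-4.41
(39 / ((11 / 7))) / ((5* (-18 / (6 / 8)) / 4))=-91 / 110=-0.83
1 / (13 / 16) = 16 / 13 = 1.23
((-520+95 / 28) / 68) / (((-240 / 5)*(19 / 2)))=14465 / 868224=0.02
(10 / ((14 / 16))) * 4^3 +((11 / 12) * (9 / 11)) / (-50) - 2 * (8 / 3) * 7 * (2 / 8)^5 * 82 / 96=1179573583 / 1612800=731.38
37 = 37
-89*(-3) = 267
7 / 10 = 0.70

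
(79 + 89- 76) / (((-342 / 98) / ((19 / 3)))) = -4508 / 27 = -166.96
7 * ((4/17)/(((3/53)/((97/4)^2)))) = 17111.47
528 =528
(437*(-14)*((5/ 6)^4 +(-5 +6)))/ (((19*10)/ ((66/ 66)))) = -309281/ 6480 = -47.73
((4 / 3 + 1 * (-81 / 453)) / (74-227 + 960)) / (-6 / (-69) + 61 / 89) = 1070581 / 577967751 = 0.00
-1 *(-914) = 914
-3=-3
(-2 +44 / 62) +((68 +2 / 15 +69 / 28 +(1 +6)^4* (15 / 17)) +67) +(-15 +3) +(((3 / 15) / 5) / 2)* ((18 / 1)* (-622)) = 2234335121 / 1106700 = 2018.92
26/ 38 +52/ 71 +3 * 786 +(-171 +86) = 3068188/ 1349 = 2274.42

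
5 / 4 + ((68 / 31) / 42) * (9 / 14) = 7799 / 6076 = 1.28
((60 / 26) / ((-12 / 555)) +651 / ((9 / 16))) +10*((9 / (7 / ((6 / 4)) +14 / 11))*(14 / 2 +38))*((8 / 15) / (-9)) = 3860963 / 3822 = 1010.19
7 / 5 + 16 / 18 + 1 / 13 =1384 / 585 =2.37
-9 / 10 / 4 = -9 / 40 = -0.22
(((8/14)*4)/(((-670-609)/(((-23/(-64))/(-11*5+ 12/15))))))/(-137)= -115/1329592124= -0.00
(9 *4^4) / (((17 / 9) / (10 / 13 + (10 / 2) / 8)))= 375840 / 221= 1700.63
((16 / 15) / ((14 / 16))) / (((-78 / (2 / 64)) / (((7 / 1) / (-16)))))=1 / 4680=0.00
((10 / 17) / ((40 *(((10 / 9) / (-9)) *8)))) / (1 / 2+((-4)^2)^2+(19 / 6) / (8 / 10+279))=-339957 / 5856584320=-0.00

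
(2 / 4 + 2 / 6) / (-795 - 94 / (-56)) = -0.00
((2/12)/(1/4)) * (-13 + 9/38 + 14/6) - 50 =-9739/171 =-56.95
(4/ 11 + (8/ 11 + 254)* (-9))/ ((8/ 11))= -12607/ 4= -3151.75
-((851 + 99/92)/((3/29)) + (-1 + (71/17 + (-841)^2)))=-3357224119/4692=-715520.91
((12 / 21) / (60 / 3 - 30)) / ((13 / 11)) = -22 / 455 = -0.05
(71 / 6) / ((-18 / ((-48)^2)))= -4544 / 3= -1514.67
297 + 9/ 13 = 3870/ 13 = 297.69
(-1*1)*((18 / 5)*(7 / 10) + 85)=-2188 / 25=-87.52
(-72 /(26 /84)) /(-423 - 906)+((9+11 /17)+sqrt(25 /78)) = 5 * sqrt(78) /78+961612 /97903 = 10.39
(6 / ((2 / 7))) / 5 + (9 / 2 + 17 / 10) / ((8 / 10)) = 239 / 20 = 11.95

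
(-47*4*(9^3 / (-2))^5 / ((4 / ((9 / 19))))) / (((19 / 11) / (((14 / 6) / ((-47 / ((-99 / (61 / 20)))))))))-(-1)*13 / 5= 117713107496815489709 / 880840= 133637331974950.60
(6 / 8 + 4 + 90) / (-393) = -0.24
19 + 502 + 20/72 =9383/18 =521.28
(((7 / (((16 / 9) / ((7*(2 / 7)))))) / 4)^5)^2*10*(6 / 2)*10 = 73869771891134313675 / 281474976710656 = 262438.15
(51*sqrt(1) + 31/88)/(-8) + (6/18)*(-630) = -152359/704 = -216.42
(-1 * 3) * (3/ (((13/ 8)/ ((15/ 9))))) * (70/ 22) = -4200/ 143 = -29.37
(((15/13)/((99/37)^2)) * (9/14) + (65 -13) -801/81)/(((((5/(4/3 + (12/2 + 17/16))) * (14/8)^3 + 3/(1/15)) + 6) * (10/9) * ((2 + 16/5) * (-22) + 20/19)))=-4928088197/796739169072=-0.01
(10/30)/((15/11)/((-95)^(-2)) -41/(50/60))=55/2022507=0.00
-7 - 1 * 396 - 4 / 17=-6855 / 17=-403.24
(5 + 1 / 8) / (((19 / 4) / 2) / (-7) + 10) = 287 / 541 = 0.53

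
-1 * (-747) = 747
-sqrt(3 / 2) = -sqrt(6) / 2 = -1.22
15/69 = 5/23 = 0.22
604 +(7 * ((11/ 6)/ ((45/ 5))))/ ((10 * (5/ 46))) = 817171/ 1350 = 605.31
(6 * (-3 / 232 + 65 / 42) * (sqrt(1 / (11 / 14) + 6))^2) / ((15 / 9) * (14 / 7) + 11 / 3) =149540 / 15631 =9.57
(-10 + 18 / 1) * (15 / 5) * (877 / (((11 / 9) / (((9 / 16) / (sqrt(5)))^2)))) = 1917999 / 1760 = 1089.77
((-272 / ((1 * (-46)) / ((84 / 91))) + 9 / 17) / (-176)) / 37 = -30435 / 33100496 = -0.00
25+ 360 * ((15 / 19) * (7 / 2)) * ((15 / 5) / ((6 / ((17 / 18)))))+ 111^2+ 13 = 243746 / 19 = 12828.74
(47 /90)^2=2209 /8100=0.27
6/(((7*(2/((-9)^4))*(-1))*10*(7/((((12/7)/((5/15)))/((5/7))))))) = -354294/1225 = -289.22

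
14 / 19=0.74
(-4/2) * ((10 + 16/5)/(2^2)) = -33/5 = -6.60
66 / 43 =1.53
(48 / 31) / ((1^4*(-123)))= -16 / 1271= -0.01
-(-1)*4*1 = 4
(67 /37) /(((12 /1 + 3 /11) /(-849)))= -208571 /1665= -125.27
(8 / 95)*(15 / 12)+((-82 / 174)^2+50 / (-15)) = -432293 / 143811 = -3.01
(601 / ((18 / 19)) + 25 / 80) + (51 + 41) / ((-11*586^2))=86309748271 / 135984816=634.70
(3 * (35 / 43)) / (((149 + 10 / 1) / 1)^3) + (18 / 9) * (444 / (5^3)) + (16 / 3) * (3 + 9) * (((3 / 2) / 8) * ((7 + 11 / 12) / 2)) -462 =-5868070764001 / 14403849750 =-407.40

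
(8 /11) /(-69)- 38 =-28850 /759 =-38.01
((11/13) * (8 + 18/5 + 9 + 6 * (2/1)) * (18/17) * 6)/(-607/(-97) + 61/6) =10245528/960245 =10.67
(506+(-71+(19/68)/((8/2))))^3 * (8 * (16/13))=127479494537863/157216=810855730.57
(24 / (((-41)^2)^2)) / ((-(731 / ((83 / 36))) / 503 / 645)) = -417490 / 48037937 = -0.01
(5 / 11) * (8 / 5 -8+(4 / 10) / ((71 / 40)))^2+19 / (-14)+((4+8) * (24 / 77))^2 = 29.96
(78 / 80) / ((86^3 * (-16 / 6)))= -117 / 203537920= -0.00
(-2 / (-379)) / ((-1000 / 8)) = -2 / 47375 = -0.00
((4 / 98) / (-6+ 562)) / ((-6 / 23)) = -0.00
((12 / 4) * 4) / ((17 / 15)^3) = 8.24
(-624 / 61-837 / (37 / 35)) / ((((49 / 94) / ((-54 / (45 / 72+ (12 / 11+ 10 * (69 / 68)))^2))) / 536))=11021687157802641408 / 34831929903337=316424.82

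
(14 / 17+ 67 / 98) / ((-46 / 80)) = -2.62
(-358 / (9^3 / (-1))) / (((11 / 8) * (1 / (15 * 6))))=28640 / 891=32.14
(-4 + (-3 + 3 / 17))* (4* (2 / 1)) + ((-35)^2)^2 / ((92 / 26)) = 331595437 / 782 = 424035.09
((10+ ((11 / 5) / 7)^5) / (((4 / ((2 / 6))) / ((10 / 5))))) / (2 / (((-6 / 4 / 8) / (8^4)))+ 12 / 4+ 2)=-525379801 / 13766718743750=-0.00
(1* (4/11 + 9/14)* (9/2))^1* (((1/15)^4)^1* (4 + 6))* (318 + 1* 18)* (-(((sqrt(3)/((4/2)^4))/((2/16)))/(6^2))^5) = -31* sqrt(3)/22170931200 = -0.00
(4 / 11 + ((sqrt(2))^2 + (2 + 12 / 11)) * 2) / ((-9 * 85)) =-116 / 8415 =-0.01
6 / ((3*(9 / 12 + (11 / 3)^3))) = 216 / 5405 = 0.04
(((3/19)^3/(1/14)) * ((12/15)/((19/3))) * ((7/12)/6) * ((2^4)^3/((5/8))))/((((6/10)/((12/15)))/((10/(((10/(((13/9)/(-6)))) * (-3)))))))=41746432/87966675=0.47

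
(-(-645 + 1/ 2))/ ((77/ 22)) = 184.14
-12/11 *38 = -456/11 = -41.45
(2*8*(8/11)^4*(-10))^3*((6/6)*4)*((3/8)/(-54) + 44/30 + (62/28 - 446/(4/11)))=86737119244588574310400/197720987733423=438684432.23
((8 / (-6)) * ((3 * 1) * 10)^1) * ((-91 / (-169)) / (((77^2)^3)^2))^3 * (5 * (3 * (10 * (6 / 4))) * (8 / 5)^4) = -294912 / 2625258343562519061059494281660535084626285132240268592005806974418095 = -0.00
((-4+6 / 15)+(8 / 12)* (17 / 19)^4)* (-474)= 979935592 / 651605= 1503.88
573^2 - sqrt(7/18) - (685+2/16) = 327643.25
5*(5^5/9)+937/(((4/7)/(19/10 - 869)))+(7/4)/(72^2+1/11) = -5830610094019/4105800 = -1420091.11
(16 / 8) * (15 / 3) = 10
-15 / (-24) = 5 / 8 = 0.62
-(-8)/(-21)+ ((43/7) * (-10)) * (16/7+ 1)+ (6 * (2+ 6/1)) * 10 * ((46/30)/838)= -12401098/61593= -201.34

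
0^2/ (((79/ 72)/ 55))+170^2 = 28900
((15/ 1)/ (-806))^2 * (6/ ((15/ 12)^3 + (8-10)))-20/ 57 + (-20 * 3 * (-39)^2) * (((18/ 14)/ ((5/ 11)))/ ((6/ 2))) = -5575853346968/ 64801191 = -86045.54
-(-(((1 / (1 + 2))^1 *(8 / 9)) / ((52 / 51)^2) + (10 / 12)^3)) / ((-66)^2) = 31529 / 159011424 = 0.00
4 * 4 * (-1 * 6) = -96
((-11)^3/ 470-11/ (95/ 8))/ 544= -33561/ 4857920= -0.01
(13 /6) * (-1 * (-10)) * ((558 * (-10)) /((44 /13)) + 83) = -1119430 /33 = -33922.12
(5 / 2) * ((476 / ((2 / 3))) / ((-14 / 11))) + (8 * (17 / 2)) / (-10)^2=-70091 / 50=-1401.82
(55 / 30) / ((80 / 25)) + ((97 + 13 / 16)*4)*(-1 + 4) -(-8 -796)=189919 / 96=1978.32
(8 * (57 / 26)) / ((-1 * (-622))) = 114 / 4043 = 0.03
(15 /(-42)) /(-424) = 5 /5936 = 0.00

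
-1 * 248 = -248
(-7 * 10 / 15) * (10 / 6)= -70 / 9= -7.78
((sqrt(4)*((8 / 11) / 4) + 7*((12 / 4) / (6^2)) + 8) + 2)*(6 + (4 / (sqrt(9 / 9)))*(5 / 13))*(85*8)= 24073700 / 429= 56115.85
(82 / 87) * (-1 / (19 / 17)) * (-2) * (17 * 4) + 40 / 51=1081656 / 9367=115.48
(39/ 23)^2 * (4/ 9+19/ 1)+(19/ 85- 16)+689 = 32785371/ 44965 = 729.13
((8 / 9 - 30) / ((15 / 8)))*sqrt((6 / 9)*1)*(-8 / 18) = 5.63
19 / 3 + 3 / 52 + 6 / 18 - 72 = -10183 / 156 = -65.28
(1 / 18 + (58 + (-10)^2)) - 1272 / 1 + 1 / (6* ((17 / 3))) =-170429 / 153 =-1113.92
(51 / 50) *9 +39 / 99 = 9.57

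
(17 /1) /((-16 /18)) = -153 /8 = -19.12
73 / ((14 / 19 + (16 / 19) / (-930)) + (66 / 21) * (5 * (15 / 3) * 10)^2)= 4514685 / 12148170514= 0.00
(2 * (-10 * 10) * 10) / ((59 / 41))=-82000 / 59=-1389.83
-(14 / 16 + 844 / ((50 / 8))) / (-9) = 9061 / 600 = 15.10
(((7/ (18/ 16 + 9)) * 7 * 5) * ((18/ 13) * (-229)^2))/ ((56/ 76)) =278986120/ 117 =2384496.75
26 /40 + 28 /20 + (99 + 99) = 4001 /20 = 200.05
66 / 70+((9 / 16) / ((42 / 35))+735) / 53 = 879693 / 59360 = 14.82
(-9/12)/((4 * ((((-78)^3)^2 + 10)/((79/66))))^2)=-6241/4712830525110642083700722688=-0.00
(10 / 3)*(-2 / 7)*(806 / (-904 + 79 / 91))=41912 / 49311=0.85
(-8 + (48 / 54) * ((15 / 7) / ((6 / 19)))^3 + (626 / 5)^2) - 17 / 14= 2460888949 / 154350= 15943.56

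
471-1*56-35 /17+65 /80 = 112541 /272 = 413.75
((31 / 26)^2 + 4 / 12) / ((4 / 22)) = 39149 / 4056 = 9.65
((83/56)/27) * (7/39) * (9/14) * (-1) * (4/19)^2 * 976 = -81008/295659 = -0.27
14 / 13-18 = -16.92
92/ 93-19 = -1675/ 93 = -18.01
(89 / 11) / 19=89 / 209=0.43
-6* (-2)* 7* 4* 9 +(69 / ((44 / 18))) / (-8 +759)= 49963149 / 16522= 3024.04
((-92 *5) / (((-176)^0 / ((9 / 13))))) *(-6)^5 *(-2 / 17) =-64385280 / 221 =-291336.11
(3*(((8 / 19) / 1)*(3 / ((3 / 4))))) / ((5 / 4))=384 / 95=4.04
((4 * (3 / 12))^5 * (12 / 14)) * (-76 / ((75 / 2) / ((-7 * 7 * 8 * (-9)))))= -153216 / 25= -6128.64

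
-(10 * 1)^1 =-10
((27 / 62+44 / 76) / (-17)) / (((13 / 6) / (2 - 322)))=1147200 / 130169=8.81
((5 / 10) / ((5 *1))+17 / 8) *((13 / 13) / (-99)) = -89 / 3960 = -0.02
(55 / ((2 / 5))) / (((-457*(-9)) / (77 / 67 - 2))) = -5225 / 183714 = -0.03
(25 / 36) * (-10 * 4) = -250 / 9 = -27.78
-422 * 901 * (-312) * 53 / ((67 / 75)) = 471551324400 / 67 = 7038079468.66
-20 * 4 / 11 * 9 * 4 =-2880 / 11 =-261.82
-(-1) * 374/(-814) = -17/37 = -0.46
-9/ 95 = -0.09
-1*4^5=-1024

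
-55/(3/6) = -110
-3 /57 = -1 /19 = -0.05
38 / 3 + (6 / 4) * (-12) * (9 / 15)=28 / 15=1.87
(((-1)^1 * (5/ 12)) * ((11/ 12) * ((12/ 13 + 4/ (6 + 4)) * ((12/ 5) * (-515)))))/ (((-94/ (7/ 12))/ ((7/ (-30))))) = 2387231/ 2639520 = 0.90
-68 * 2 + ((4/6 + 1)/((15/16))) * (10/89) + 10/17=-1841182/13617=-135.21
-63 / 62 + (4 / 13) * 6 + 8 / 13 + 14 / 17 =31089 / 13702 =2.27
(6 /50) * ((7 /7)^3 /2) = 3 /50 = 0.06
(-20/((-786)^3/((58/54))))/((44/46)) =3335/72109766916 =0.00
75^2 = 5625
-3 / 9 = -1 / 3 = -0.33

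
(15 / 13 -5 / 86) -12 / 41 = 36809 / 45838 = 0.80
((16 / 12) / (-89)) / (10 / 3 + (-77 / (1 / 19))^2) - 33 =-18858820633 / 571479413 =-33.00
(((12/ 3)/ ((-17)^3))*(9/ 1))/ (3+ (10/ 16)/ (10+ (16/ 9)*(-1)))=-7104/ 2982191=-0.00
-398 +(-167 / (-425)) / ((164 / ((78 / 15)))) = -69349329 / 174250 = -397.99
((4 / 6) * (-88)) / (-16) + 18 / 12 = 31 / 6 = 5.17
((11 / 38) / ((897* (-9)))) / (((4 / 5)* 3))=-55 / 3681288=-0.00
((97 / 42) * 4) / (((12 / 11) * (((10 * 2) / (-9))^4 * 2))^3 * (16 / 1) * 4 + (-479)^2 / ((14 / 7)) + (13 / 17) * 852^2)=30611442608873676 / 34163353150644112466351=0.00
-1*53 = -53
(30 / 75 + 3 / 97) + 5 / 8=1.06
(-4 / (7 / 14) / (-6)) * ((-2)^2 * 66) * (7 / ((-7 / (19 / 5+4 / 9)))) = -67232 / 45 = -1494.04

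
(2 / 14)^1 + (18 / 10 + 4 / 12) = 239 / 105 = 2.28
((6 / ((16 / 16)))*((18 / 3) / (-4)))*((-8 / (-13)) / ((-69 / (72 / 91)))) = 1728 / 27209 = 0.06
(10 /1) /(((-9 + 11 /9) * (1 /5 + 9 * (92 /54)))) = -135 /1631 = -0.08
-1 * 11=-11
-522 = -522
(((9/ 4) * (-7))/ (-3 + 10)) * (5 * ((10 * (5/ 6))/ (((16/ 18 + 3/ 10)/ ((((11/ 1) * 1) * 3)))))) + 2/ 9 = -5011447/ 1926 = -2602.00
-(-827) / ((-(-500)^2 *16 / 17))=-14059 / 4000000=-0.00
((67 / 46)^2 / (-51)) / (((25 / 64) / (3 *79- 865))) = 45105472 / 674475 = 66.87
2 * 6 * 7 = 84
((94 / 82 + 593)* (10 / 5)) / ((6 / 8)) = 64960 / 41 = 1584.39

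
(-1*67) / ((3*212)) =-67 / 636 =-0.11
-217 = -217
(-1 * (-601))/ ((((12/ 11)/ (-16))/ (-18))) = 158664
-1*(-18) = 18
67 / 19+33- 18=352 / 19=18.53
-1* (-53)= 53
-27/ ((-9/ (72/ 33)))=72/ 11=6.55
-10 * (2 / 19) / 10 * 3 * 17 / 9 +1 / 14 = -419 / 798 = -0.53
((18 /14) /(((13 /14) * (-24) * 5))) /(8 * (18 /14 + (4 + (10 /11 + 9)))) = -77 /811200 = -0.00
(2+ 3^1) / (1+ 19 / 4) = 20 / 23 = 0.87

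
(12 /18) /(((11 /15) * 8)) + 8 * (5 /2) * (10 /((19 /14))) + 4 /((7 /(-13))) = 819593 /5852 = 140.05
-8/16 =-1/2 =-0.50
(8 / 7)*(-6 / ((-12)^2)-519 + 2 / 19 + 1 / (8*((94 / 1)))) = -22243633 / 37506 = -593.07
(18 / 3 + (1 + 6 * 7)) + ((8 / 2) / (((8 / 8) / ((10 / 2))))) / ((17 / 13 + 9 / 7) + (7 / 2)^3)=1636509 / 33101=49.44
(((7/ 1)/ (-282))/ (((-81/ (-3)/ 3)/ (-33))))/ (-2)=-77/ 1692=-0.05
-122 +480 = 358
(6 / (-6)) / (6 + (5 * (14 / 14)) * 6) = -1 / 36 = -0.03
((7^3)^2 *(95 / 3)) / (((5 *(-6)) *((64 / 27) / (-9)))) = 60353937 / 128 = 471515.13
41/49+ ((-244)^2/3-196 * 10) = 2629267/147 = 17886.17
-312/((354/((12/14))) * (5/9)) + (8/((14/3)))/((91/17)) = -1.04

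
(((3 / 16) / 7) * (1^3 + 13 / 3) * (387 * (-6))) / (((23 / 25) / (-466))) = 27051300 / 161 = 168020.50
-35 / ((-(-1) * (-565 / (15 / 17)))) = 105 / 1921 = 0.05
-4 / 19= -0.21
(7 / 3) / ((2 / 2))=7 / 3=2.33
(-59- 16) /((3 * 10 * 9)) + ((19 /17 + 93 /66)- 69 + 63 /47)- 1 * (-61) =-4.41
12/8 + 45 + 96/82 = 3909/82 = 47.67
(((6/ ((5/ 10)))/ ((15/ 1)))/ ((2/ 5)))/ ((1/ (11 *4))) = 88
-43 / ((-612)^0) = -43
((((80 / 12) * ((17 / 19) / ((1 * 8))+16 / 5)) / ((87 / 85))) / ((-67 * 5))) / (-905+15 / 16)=114104 / 1602013215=0.00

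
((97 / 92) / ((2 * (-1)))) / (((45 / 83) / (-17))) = 136867 / 8280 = 16.53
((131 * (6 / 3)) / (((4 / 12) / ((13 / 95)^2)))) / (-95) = -132834 / 857375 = -0.15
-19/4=-4.75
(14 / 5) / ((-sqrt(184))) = -7 * sqrt(46) / 230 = -0.21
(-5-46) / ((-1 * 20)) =51 / 20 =2.55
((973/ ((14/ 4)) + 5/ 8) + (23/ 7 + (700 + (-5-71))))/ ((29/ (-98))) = -355117/ 116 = -3061.35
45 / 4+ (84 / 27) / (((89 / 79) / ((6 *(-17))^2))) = 10232293 / 356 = 28742.40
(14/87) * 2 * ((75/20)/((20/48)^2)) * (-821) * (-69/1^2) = 57102192/145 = 393808.22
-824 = -824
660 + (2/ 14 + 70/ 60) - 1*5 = 27565/ 42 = 656.31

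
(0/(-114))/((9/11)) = 0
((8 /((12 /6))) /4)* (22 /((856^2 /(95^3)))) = 9431125 /366368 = 25.74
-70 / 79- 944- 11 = -75515 / 79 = -955.89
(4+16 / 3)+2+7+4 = 67 / 3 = 22.33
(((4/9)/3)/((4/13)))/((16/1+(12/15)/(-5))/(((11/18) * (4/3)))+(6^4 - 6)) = 325/883872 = 0.00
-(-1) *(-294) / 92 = -147 / 46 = -3.20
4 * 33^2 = 4356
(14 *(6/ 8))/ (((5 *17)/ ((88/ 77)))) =12/ 85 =0.14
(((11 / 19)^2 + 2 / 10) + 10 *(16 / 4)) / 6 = 36583 / 5415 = 6.76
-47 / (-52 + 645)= -47 / 593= -0.08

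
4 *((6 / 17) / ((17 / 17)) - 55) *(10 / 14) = -156.13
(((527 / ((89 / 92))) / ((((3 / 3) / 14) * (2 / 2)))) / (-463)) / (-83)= 0.20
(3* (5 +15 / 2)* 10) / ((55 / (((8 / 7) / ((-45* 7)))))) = -40 / 1617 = -0.02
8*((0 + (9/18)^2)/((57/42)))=28/19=1.47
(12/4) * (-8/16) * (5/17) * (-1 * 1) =15/34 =0.44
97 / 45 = 2.16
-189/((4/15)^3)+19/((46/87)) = -14618229/1472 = -9930.86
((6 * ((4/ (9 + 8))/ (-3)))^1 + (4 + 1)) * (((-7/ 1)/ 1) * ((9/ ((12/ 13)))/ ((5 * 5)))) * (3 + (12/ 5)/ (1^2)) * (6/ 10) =-1702701/ 42500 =-40.06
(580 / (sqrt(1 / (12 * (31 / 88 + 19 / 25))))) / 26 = 29 * sqrt(161502) / 143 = 81.50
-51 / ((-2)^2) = -51 / 4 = -12.75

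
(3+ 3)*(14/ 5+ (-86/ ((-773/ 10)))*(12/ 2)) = 56.85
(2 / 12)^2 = 0.03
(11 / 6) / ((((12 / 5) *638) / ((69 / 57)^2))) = 2645 / 1507536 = 0.00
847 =847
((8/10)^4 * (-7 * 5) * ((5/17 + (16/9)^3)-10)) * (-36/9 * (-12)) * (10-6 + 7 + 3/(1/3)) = 5809291264/103275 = 56250.70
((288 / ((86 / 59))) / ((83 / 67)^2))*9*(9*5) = 15446110320 / 296227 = 52142.82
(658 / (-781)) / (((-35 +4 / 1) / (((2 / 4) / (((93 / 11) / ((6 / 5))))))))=658 / 341155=0.00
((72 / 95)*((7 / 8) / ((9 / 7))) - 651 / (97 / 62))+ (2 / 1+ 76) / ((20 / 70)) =-1313942 / 9215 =-142.59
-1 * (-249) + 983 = 1232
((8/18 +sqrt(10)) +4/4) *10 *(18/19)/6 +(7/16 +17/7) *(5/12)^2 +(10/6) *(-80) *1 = -13335415/102144 +30 *sqrt(10)/19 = -125.56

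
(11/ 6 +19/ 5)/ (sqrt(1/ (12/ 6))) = 169*sqrt(2)/ 30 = 7.97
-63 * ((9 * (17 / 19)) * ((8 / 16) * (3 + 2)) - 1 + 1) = -48195 / 38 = -1268.29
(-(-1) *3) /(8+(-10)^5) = -0.00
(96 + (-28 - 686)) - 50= -668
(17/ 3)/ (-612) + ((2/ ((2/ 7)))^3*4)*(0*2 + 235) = 34821359/ 108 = 322419.99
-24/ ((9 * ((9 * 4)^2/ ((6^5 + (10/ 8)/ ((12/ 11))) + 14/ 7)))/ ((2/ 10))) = -373399/ 116640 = -3.20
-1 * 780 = -780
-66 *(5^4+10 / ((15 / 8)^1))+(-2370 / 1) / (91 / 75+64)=-203653132 / 4891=-41638.34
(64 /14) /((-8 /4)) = -16 /7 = -2.29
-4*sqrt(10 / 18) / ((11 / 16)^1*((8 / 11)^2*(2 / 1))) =-11*sqrt(5) / 6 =-4.10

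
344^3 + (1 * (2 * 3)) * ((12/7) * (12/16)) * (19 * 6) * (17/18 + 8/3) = 284975318/7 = 40710759.71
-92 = -92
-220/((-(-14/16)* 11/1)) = -160/7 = -22.86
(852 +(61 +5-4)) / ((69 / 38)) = 34732 / 69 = 503.36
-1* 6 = -6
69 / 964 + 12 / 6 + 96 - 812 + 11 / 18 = -6188741 / 8676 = -713.32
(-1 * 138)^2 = 19044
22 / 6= 11 / 3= 3.67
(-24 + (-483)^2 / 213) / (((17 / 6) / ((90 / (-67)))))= -41071860 / 80869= -507.88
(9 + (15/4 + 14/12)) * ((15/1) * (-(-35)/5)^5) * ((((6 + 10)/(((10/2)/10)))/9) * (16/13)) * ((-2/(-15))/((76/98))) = 17604055168/6669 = 2639684.39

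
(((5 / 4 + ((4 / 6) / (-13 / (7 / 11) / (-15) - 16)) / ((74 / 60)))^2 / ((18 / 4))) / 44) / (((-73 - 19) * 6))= -76145643025 / 5655557650634496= -0.00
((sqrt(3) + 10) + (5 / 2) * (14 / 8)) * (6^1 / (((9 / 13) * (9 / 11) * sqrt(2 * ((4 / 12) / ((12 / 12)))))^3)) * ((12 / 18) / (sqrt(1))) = 2924207 * sqrt(2) / 59049 + 336283805 * sqrt(6) / 1417176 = 651.28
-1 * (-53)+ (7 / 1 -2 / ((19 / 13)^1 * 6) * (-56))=4148 / 57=72.77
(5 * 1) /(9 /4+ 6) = 20 /33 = 0.61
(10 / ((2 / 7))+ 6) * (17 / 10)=697 / 10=69.70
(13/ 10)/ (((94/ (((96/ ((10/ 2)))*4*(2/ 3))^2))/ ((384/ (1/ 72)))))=5888802816/ 5875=1002349.42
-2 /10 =-1 /5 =-0.20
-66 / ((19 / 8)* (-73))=0.38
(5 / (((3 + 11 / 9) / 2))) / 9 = 5 / 19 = 0.26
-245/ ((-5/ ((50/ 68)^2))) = 30625/ 1156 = 26.49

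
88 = 88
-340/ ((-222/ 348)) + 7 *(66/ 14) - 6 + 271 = 30746/ 37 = 830.97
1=1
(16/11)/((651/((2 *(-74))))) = -0.33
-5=-5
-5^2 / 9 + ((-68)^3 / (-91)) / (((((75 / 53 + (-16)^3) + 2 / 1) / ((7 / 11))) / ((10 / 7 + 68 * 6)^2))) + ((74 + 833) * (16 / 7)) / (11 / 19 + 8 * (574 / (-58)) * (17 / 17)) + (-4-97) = -90193.75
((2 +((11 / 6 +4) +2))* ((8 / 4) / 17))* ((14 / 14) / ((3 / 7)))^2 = 2891 / 459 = 6.30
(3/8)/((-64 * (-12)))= 1/2048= 0.00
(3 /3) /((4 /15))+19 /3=121 /12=10.08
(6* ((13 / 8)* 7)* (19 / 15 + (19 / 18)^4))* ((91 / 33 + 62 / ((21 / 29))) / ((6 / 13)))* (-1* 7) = -2119572266539 / 9237888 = -229443.38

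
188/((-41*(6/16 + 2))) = -1504/779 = -1.93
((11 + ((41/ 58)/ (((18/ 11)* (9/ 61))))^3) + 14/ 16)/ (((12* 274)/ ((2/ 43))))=30672440291071/ 58640719878266112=0.00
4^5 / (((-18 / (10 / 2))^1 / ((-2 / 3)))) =5120 / 27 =189.63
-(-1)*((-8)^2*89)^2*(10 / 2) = 162222080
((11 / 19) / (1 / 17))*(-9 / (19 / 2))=-9.32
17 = 17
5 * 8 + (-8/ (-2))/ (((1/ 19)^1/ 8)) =648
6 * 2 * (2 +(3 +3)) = 96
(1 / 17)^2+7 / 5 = 2028 / 1445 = 1.40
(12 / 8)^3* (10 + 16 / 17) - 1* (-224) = 17743 / 68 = 260.93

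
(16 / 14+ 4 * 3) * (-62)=-814.86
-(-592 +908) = -316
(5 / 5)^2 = 1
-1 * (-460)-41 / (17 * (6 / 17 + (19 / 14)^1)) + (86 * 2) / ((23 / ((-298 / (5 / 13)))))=-249731206 / 46805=-5335.57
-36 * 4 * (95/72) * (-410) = 77900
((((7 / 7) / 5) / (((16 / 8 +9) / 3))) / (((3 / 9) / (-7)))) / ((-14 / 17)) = 153 / 110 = 1.39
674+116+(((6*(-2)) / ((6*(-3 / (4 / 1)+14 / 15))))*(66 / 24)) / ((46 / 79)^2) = 742205 / 1058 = 701.52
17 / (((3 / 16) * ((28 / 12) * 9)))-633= -39607 / 63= -628.68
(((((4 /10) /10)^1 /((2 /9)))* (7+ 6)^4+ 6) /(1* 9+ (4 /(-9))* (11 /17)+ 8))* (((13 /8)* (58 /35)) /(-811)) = -1.02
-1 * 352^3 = -43614208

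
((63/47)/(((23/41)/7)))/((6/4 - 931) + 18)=-36162/1970663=-0.02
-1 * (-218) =218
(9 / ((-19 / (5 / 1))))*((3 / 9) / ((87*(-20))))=1 / 2204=0.00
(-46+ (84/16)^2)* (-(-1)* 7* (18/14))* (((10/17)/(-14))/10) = 2655/3808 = 0.70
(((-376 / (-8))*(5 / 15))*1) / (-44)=-47 / 132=-0.36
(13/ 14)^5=371293/ 537824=0.69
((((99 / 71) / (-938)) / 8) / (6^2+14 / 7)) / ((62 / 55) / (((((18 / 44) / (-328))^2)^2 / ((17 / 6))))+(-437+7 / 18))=-9743085 / 2629897357808139225143344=-0.00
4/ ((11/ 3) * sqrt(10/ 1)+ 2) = -36/ 587+ 66 * sqrt(10)/ 587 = 0.29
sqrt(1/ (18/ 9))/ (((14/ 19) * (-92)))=-19 * sqrt(2)/ 2576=-0.01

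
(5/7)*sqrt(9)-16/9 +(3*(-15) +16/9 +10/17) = -5030/119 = -42.27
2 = 2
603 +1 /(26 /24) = 7851 /13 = 603.92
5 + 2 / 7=37 / 7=5.29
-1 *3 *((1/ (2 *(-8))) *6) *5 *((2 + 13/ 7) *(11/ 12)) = 4455/ 224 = 19.89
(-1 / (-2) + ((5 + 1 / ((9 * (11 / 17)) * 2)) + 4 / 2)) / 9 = 751 / 891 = 0.84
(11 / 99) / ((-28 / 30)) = -5 / 42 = -0.12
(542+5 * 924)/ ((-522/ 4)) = -356/ 9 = -39.56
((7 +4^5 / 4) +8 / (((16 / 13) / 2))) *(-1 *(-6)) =1656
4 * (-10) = -40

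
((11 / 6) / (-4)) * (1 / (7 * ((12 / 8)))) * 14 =-11 / 18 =-0.61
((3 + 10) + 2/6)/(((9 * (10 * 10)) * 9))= 2/1215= 0.00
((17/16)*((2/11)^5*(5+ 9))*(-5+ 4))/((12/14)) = -1666/483153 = -0.00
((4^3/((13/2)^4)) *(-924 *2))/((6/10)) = -3153920/28561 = -110.43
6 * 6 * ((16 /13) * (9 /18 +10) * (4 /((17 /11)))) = 266112 /221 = 1204.13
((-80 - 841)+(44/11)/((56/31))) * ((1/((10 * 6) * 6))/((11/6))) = -12863/9240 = -1.39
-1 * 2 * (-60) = 120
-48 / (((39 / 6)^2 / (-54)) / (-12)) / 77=-124416 / 13013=-9.56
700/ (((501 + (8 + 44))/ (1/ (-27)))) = -100/ 2133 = -0.05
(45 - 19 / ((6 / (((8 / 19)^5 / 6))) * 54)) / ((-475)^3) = -1425056039 / 3393919259015625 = -0.00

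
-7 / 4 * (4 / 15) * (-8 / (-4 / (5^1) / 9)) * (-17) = 714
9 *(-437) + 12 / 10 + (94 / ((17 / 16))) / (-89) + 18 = -29615417 / 7565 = -3914.79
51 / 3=17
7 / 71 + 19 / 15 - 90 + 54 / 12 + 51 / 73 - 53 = -21214451 / 155490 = -136.44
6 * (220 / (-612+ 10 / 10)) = -1320 / 611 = -2.16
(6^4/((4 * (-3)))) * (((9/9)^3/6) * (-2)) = 36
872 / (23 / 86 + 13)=74992 / 1141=65.72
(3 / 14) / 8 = 3 / 112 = 0.03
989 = 989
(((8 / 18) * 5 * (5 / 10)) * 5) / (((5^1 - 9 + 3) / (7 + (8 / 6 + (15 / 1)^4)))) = -7595000 / 27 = -281296.30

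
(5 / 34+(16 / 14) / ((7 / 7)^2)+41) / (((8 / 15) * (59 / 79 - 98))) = -3975675 / 4876144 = -0.82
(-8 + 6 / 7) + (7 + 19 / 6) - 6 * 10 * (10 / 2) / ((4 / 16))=-50273 / 42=-1196.98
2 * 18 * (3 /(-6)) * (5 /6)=-15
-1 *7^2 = -49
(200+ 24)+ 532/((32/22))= 2359/4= 589.75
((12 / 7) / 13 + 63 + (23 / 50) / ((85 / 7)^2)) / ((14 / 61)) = 126604512227 / 460232500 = 275.09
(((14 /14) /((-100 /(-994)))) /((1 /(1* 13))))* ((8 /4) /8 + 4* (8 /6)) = 432887 /600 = 721.48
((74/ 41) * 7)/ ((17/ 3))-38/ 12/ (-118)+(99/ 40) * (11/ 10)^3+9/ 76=531531445459/ 93760440000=5.67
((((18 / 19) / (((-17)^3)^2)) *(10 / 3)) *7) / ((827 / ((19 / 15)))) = 0.00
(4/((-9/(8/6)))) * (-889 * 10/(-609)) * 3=-25.95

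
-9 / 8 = -1.12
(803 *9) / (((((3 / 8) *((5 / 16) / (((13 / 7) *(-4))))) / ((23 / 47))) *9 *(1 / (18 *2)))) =-1475155968 / 1645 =-896751.35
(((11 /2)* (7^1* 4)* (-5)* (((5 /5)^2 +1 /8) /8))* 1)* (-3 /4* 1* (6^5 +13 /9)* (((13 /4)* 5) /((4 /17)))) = 43620811.12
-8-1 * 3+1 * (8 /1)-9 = -12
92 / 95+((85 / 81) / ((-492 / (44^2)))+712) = 670905616 / 946485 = 708.84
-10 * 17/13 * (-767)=10030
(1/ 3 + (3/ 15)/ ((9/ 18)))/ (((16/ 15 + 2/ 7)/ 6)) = 231/ 71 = 3.25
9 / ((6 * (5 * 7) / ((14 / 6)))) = 1 / 10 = 0.10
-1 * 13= -13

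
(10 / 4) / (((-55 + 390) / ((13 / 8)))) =13 / 1072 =0.01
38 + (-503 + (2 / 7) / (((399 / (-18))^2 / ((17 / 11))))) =-633353421 / 1362053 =-465.00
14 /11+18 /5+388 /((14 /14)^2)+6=398.87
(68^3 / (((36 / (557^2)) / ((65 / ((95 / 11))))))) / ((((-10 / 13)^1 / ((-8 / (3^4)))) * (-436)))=-45337391255728 / 7548795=-6005911.04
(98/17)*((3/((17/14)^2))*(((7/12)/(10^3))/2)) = 16807/4913000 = 0.00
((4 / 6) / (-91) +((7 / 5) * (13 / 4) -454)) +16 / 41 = -100528157 / 223860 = -449.07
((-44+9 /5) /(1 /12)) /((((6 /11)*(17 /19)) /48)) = -4233504 /85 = -49805.93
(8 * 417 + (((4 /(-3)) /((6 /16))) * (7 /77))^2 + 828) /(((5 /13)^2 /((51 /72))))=29313497681 /1470150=19939.12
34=34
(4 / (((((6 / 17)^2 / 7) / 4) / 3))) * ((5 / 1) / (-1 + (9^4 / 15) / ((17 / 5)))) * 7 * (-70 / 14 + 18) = 894166 / 93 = 9614.69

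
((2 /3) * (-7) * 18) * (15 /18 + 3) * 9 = -2898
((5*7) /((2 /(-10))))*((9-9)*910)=0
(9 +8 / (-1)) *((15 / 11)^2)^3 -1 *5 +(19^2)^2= 230874133901 / 1771561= 130322.43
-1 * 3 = -3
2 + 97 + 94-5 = 188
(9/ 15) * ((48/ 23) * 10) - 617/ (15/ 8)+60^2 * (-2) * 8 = -19981208/ 345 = -57916.54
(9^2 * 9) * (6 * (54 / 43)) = 236196 / 43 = 5492.93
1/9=0.11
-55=-55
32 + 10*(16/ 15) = 128/ 3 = 42.67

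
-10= -10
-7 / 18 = -0.39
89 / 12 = 7.42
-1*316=-316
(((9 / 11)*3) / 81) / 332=1 / 10956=0.00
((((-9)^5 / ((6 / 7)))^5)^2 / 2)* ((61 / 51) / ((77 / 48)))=897580778574226546397465000000000000000000000000.00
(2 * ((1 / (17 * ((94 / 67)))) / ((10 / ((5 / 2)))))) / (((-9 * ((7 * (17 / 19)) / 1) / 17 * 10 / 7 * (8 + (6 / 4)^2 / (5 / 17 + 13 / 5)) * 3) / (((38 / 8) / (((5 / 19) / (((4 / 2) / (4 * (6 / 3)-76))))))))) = 18841673 / 211169467800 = 0.00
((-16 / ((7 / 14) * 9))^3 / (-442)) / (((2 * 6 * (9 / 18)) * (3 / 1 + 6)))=8192 / 4349943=0.00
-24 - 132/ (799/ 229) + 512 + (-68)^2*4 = 15137988/ 799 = 18946.17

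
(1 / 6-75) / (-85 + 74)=449 / 66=6.80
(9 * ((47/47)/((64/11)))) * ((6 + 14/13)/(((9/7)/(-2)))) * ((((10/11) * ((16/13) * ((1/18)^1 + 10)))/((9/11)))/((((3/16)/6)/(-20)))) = 2051526400/13689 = 149866.78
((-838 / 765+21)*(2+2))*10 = 121816 / 153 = 796.18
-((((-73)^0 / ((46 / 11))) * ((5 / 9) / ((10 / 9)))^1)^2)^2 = -14641 / 71639296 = -0.00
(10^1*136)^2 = 1849600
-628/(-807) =628/807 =0.78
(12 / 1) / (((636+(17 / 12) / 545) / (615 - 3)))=48029760 / 4159457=11.55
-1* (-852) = 852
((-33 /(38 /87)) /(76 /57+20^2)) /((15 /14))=-2871 /16340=-0.18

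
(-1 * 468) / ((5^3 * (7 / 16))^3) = -1916928 / 669921875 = -0.00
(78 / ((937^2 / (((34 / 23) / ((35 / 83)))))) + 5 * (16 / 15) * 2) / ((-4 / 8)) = -45234283576 / 2120295135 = -21.33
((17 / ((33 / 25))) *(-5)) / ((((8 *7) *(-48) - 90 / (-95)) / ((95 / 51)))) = 225625 / 5054346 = 0.04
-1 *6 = -6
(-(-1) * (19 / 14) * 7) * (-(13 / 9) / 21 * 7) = -247 / 54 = -4.57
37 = 37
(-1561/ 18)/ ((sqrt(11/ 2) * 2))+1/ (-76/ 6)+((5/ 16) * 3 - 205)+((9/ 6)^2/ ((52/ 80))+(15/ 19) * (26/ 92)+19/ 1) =-16493697/ 90896 - 1561 * sqrt(22)/ 396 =-199.95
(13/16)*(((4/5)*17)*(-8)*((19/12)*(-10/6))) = 4199/18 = 233.28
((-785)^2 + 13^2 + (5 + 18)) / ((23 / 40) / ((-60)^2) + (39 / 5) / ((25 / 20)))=88764048000 / 898583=98782.25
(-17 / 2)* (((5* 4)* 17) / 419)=-2890 / 419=-6.90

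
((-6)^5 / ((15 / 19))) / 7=-49248 / 35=-1407.09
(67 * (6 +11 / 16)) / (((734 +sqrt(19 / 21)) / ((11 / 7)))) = 86823759 / 90510856 - 78859 * sqrt(399) / 1267151984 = 0.96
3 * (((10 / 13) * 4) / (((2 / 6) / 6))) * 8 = 17280 / 13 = 1329.23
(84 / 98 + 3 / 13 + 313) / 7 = 28582 / 637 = 44.87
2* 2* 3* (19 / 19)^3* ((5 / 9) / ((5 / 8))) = 10.67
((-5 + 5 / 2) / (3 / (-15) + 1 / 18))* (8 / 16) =225 / 26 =8.65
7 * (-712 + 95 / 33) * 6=-327614 / 11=-29783.09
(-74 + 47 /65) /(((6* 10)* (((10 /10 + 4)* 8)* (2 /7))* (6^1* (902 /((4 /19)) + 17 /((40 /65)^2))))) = -4763 /1157802750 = -0.00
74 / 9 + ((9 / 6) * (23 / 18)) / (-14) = 4075 / 504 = 8.09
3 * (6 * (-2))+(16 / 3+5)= -77 / 3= -25.67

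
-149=-149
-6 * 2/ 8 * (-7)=21/ 2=10.50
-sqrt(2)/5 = -0.28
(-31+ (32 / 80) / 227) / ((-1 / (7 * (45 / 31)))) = 2216529 / 7037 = 314.98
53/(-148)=-53/148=-0.36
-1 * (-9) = 9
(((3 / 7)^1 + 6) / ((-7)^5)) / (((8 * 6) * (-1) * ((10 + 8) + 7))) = 3 / 9411920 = 0.00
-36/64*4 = -9/4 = -2.25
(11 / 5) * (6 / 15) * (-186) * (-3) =12276 / 25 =491.04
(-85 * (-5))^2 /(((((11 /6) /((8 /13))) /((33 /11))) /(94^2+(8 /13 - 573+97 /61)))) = 170477551080000 /113399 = 1503342631.59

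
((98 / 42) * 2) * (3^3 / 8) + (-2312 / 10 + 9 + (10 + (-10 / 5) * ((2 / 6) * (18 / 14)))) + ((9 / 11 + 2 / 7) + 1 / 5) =-60369 / 308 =-196.00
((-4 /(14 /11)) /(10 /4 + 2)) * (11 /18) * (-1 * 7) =242 /81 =2.99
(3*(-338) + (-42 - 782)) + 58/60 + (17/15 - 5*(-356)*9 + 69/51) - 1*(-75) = 2424277/170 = 14260.45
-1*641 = -641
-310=-310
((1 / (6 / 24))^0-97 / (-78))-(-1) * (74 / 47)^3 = 6.15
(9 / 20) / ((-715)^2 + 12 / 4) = 9 / 10224560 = 0.00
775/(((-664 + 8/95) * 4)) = -73625/252288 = -0.29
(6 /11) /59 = 6 /649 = 0.01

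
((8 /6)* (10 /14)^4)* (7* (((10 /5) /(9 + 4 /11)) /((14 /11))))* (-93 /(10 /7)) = -937750 /35329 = -26.54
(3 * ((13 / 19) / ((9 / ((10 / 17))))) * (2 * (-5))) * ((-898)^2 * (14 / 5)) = -3029216.26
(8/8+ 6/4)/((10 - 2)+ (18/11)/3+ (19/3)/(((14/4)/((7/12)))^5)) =641520/2193041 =0.29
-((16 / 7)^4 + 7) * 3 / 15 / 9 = -82343 / 108045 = -0.76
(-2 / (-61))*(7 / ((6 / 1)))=7 / 183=0.04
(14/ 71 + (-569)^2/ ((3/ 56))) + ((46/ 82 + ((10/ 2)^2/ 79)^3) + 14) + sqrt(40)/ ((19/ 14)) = 28* sqrt(10)/ 19 + 26021786057270426/ 4305709587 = 6043558.12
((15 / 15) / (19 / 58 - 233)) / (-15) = 58 / 202425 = 0.00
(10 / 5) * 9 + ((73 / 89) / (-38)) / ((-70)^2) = 298292327 / 16571800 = 18.00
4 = 4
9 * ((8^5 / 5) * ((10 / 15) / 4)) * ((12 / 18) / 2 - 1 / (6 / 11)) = -14745.60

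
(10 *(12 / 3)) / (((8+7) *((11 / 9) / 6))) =144 / 11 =13.09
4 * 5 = 20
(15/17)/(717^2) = 5/2913171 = 0.00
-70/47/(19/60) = -4200/893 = -4.70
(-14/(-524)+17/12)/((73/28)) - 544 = -15590933/28689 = -543.45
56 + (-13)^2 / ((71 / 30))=9046 / 71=127.41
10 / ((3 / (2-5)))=-10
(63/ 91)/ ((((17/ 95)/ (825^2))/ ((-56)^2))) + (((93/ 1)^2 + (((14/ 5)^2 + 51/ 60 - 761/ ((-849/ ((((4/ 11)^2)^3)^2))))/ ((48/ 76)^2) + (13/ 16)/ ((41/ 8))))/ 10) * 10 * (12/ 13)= 239240940866794051579852410842117/ 28971920752472597842800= 8257683117.07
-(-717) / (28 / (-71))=-50907 / 28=-1818.11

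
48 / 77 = 0.62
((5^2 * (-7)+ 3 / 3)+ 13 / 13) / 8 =-173 / 8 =-21.62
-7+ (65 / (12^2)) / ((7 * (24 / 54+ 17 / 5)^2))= -23449711 / 3352048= -7.00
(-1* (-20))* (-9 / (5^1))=-36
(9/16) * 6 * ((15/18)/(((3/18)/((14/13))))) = 18.17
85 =85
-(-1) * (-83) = -83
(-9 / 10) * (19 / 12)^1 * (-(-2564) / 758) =-36537 / 7580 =-4.82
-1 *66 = -66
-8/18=-4/9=-0.44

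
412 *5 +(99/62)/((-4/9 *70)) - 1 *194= 1865.95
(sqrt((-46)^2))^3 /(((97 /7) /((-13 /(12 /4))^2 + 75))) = 575061088 /873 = 658718.31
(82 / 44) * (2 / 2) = 41 / 22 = 1.86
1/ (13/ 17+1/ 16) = 272/ 225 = 1.21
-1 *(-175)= 175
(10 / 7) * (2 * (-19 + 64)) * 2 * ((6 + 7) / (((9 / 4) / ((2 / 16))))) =185.71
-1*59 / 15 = -59 / 15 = -3.93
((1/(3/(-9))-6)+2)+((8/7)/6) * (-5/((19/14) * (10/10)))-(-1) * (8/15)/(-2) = -757/95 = -7.97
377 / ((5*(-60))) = -377 / 300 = -1.26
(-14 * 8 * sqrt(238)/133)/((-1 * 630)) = 0.02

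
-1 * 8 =-8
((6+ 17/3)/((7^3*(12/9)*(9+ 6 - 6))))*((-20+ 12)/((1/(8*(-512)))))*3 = 40960/147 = 278.64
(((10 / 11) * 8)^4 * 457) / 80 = 233984000 / 14641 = 15981.42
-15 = -15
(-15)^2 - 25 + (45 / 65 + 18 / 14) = 18380 / 91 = 201.98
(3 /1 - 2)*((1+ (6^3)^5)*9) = 4231664861193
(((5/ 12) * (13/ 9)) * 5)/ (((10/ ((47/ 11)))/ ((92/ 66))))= 70265/ 39204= 1.79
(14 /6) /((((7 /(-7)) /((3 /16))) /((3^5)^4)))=-24407490807 /16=-1525468175.44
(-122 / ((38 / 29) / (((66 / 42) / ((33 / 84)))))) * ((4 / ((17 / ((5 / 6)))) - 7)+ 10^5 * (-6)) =216528055372 / 969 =223455165.50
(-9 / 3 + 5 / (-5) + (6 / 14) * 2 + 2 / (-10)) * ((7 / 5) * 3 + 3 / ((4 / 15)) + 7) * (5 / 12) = -17511 / 560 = -31.27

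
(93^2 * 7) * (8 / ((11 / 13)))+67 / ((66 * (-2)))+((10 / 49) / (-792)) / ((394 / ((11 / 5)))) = 4376144903035 / 7645176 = 572406.04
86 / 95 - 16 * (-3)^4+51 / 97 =-11929453 / 9215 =-1294.57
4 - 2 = 2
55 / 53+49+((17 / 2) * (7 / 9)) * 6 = 14263 / 159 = 89.70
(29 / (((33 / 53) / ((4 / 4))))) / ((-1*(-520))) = 1537 / 17160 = 0.09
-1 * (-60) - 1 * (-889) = 949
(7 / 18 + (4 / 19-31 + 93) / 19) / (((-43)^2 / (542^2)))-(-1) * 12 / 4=3514254449 / 6007401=584.99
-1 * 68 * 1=-68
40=40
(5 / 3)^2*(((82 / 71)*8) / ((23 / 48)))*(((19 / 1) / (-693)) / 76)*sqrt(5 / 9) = -65600*sqrt(5) / 10185021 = -0.01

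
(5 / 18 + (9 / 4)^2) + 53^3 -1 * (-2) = 21439345 / 144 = 148884.34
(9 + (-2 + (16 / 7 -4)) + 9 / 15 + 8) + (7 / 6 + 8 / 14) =3281 / 210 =15.62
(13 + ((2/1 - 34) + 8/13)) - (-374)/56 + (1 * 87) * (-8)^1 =-257605/364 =-707.71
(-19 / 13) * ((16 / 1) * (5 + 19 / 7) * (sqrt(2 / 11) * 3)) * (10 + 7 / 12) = -521208 * sqrt(22) / 1001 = -2442.24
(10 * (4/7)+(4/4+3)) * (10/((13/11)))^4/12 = 2488970000/599781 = 4149.80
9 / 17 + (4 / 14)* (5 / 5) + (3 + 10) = 1644 / 119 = 13.82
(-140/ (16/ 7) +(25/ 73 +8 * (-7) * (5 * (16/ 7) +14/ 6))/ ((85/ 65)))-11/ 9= -29108365/ 44676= -651.54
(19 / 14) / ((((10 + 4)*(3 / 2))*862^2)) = 19 / 218454936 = 0.00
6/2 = 3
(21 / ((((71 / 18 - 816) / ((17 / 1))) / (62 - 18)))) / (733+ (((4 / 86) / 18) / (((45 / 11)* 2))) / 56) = -551486517120 / 20897951956067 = -0.03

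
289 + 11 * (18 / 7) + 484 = 5609 / 7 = 801.29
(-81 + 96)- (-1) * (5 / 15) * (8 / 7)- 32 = -349 / 21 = -16.62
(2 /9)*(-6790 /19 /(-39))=13580 /6669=2.04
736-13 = 723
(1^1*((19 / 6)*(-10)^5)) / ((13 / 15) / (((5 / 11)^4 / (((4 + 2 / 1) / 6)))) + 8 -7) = -742187500 / 49927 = -14865.45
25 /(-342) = -25 /342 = -0.07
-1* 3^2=-9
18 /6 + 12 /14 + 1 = 34 /7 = 4.86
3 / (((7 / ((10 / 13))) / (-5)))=-150 / 91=-1.65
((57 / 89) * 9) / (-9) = -57 / 89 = -0.64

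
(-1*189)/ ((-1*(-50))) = -189/ 50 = -3.78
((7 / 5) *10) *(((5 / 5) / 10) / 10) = 7 / 50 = 0.14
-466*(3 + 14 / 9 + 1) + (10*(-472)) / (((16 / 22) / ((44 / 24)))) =-130385 / 9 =-14487.22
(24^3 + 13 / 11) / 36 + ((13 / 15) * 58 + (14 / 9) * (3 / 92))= 19780309 / 45540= 434.35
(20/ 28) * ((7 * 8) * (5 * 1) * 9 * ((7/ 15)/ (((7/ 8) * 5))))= 192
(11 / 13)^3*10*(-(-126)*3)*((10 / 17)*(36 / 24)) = 75467700 / 37349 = 2020.61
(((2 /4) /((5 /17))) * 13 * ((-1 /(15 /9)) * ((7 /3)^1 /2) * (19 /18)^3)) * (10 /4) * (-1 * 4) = 10610873 /58320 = 181.94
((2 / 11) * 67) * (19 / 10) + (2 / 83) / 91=9615079 / 415415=23.15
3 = 3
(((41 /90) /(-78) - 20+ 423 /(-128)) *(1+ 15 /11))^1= -5236477 /95040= -55.10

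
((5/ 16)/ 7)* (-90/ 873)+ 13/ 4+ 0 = 17629/ 5432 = 3.25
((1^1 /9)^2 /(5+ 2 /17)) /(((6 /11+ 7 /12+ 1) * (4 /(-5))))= -935 /660069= -0.00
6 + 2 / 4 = 13 / 2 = 6.50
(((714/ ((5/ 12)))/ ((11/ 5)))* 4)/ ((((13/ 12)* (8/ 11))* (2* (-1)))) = -25704/ 13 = -1977.23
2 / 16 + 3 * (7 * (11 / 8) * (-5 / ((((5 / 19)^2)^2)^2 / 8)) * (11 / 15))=-115080622775191 / 3125000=-36825799.29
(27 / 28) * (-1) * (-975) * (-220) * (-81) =117277875 / 7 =16753982.14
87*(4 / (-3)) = -116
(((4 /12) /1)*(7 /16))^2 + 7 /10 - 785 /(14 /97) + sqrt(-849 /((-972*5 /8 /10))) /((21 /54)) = -438537037 /80640 + 4*sqrt(283) /7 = -5428.59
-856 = -856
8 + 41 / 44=8.93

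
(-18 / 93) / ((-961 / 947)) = 0.19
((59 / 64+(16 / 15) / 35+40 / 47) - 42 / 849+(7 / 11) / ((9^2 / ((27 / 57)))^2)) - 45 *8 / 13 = -16157448030126721 / 622917560865600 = -25.94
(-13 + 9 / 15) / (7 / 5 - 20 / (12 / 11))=93 / 127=0.73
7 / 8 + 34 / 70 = 381 / 280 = 1.36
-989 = -989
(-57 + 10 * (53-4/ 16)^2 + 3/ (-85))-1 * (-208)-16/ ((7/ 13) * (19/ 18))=2527656853/ 90440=27948.44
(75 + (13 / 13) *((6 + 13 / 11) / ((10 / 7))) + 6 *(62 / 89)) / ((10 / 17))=14014579 / 97900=143.15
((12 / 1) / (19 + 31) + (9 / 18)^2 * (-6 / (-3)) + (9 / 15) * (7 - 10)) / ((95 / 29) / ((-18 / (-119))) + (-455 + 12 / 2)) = 13833 / 5576825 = 0.00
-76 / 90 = -38 / 45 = -0.84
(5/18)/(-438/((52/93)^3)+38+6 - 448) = -175760/1841012991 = -0.00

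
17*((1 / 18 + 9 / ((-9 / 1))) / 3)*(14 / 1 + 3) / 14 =-4913 / 756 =-6.50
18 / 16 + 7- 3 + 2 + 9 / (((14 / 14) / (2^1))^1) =201 / 8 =25.12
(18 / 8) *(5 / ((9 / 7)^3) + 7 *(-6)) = -28903 / 324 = -89.21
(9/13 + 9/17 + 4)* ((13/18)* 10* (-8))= -46160/153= -301.70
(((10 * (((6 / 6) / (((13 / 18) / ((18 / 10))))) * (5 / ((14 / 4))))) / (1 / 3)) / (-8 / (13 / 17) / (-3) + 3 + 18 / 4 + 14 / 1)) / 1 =58320 / 13643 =4.27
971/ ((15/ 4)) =3884/ 15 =258.93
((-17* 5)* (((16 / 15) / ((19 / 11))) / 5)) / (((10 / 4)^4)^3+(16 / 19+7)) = -12255232 / 69589232685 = -0.00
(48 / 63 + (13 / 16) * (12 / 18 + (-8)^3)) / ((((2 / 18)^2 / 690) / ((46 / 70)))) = -2985246981 / 196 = -15230851.94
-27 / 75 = -9 / 25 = -0.36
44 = 44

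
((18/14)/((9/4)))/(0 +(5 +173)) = 2/623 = 0.00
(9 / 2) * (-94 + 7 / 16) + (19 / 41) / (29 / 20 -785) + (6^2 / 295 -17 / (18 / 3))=-7710392698379 / 18195911520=-423.74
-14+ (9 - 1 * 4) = -9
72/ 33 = 24/ 11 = 2.18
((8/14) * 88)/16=22/7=3.14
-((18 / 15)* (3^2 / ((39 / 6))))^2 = -11664 / 4225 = -2.76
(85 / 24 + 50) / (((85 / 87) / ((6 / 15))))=7453 / 340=21.92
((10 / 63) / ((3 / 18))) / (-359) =-20 / 7539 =-0.00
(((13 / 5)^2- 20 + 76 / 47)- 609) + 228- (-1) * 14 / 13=-391.55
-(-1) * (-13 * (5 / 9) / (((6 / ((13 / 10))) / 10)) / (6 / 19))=-16055 / 324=-49.55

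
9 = 9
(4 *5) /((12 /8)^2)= 80 /9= 8.89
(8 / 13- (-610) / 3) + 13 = 8461 / 39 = 216.95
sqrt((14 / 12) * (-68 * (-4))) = 2 * sqrt(714) / 3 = 17.81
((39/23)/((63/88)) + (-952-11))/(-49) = 463985/23667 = 19.60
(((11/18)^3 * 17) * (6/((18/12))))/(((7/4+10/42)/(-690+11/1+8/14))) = -71637082/13527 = -5295.86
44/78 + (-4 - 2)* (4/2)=-446/39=-11.44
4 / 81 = 0.05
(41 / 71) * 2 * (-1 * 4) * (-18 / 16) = 369 / 71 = 5.20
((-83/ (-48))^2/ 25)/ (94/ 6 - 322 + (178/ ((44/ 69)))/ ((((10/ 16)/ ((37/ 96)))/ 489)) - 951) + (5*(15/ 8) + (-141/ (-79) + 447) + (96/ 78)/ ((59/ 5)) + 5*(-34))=917630392363824967/ 3183297357009120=288.26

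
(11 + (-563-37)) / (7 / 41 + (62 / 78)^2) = -36730629 / 50048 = -733.91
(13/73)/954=13/69642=0.00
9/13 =0.69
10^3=1000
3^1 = 3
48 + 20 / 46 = 1114 / 23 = 48.43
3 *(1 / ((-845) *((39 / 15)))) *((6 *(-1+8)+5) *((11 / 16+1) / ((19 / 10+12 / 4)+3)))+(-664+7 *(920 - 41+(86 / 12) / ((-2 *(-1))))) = 22968923189 / 4165512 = 5514.07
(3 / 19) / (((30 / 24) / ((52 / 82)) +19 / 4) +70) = 312 / 151601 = 0.00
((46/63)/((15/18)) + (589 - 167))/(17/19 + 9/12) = 3374552/13125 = 257.11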